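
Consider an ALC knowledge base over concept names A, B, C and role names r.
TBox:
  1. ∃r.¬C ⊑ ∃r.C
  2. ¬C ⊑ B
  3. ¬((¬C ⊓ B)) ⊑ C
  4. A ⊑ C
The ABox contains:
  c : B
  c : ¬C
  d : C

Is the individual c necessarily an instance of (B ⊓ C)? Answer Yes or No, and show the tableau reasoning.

1. c : (B ⊓ C)?  L(c) = {B, ¬C} ∪ {(¬B ⊔ ¬C)}
   open: L(c) ⊇ {B, ¬A, ¬C, ∀r.C} — c ∉ (B ⊓ C) possible
2. Hence c : (B ⊓ C): not entailed.

No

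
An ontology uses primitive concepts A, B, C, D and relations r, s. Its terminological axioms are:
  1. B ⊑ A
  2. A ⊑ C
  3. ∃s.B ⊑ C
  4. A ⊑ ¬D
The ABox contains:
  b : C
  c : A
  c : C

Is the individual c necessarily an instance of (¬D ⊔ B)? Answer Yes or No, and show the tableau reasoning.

Yes

1. c : (¬D ⊔ B)?  L(c) = {A, C} ∪ {(D ⊓ ¬B)}
   clash {D, ¬D} at c — c ∈ (¬D ⊔ B)
2. Hence c : (¬D ⊔ B): entailed.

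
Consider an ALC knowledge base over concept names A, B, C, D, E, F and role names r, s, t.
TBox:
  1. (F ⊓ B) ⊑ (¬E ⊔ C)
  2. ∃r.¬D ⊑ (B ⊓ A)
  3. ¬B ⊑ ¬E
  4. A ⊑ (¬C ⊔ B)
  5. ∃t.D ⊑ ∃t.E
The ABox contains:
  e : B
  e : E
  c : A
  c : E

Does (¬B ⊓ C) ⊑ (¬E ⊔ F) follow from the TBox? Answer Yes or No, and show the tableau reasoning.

1. (¬B ⊓ C) ⊑ (¬E ⊔ F)  ⇔  ((¬B ⊓ C) ⊓ (E ⊓ ¬F)) unsat w.r.t. T
   all branches close; clash {E, ¬E} at x₀
2. Hence (¬B ⊓ C) ⊑ (¬E ⊔ F): entailed.

Yes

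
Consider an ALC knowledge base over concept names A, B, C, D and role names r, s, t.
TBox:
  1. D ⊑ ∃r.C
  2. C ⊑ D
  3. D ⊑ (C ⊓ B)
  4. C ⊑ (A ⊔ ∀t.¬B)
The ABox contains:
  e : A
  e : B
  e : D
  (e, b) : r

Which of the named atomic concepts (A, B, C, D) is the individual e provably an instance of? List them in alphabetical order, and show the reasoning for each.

1. e : A?  L(e) = {A, B, D} ∪ {¬A}
   clash {A, ¬A} at e — e ∈ A
2. e : B?  L(e) = {A, B, D} ∪ {¬B}
   clash {B, ¬B} at e — e ∈ B
3. e : C?  L(e) = {A, B, D} ∪ {¬C}
   clash {C, ¬C} at e — e ∈ C
4. e : D?  L(e) = {A, B, D} ∪ {¬D}
   clash {D, ¬D} at e — e ∈ D
5. Entailed for e: {A, B, C, D}

{A, B, C, D}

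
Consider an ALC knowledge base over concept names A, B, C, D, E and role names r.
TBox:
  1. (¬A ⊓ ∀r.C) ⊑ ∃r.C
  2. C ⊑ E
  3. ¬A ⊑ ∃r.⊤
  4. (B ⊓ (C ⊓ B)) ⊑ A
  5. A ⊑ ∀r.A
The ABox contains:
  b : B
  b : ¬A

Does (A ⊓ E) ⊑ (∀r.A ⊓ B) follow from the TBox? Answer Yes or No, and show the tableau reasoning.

1. (A ⊓ E) ⊑ (∀r.A ⊓ B)  ⇔  ((A ⊓ E) ⊓ (∃r.¬A ⊔ ¬B)) unsat w.r.t. T
   apply at x₀: A⊑∀r.A
   open: L(x₀) ⊇ {A, E, ¬B, ∀r.A}
2. Hence (A ⊓ E) ⊑ (∀r.A ⊓ B): not entailed.

No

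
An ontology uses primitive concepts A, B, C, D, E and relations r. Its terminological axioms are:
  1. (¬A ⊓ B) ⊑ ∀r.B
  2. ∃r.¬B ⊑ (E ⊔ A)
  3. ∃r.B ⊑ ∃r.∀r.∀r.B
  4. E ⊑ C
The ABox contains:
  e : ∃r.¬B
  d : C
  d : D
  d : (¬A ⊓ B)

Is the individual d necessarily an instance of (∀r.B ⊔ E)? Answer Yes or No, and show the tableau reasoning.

Yes

1. d : (∀r.B ⊔ E)?  L(d) = {C, D, (¬A ⊓ B)} ∪ {(∃r.¬B ⊓ ¬E)}
   clash {A, ¬A} at d — d ∈ (∀r.B ⊔ E)
2. Hence d : (∀r.B ⊔ E): entailed.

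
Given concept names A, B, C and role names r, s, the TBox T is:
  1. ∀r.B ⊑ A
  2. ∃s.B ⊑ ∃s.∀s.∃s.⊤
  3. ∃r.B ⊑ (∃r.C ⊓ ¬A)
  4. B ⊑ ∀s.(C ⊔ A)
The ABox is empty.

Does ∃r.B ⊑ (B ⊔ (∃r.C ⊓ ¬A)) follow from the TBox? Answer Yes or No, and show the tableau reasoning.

Yes

1. ∃r.B ⊑ (B ⊔ (∃r.C ⊓ ¬A))  ⇔  (∃r.B ⊓ (¬B ⊓ (∀r.¬C ⊔ A))) unsat w.r.t. T
   all branches close; clash {A, ¬A} at x₀
2. Hence ∃r.B ⊑ (B ⊔ (∃r.C ⊓ ¬A)): entailed.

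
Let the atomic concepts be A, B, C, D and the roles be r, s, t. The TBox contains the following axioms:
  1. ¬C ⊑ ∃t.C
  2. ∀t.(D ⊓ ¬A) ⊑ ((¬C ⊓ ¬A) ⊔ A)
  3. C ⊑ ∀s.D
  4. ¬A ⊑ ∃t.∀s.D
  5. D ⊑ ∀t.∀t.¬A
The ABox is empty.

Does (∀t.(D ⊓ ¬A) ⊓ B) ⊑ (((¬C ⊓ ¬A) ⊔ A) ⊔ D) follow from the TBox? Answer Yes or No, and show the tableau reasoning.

1. (∀t.(D ⊓ ¬A) ⊓ B) ⊑ (((¬C ⊓ ¬A) ⊔ A) ⊔ D)  ⇔  ((∀t.(D ⊓ ¬A) ⊓ B) ⊓ (((C ⊔ A) ⊓ ¬A) ⊓ ¬D)) unsat w.r.t. T
   all branches close; clash {A, ¬A} at x₀
2. Hence (∀t.(D ⊓ ¬A) ⊓ B) ⊑ (((¬C ⊓ ¬A) ⊔ A) ⊔ D): entailed.

Yes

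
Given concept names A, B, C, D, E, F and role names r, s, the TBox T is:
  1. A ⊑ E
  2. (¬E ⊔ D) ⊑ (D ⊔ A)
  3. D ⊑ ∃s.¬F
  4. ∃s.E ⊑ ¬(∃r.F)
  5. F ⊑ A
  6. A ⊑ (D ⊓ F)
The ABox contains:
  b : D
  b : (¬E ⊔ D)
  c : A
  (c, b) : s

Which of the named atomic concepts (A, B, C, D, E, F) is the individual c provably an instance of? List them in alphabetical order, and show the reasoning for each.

{A, D, E, F}

1. c : A?  L(c) = {A} ∪ {¬A}
   clash {A, ¬A} at c — c ∈ A
2. c : B?  L(c) = {A} ∪ {¬B}
   apply at c: A⊑E; A⊑(D ⊓ F)
   open: L(c) ⊇ {A, D, E, F, ¬B, …} (+ ∃-successors) — c ∉ B possible
3. c : C?  L(c) = {A} ∪ {¬C}
   apply at c: A⊑E; A⊑(D ⊓ F)
   open: L(c) ⊇ {A, D, E, F, ¬C, …} (+ ∃-successors) — c ∉ C possible
4. c : D?  L(c) = {A} ∪ {¬D}
   clash {D, ¬D} at c — c ∈ D
5. c : E?  L(c) = {A} ∪ {¬E}
   clash {E, ¬E} at c — c ∈ E
6. c : F?  L(c) = {A} ∪ {¬F}
   clash {F, ¬F} at c — c ∈ F
7. Entailed for c: {A, D, E, F}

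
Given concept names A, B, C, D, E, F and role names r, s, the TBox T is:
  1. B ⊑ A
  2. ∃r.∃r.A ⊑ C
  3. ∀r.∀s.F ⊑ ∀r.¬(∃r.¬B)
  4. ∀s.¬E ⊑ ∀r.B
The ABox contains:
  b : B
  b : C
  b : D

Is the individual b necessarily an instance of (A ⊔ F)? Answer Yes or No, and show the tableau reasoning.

1. b : (A ⊔ F)?  L(b) = {B, C, D} ∪ {(¬A ⊓ ¬F)}
   clash {A, ¬A} at b — b ∈ (A ⊔ F)
2. Hence b : (A ⊔ F): entailed.

Yes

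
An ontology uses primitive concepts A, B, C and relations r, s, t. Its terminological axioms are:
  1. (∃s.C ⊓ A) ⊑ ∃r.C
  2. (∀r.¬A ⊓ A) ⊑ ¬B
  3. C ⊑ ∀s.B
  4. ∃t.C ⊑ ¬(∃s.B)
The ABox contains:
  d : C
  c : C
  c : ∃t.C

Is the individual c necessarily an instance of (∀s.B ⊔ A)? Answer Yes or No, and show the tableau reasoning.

Yes

1. c : (∀s.B ⊔ A)?  L(c) = {C, ∃t.C} ∪ {(∃s.¬B ⊓ ¬A)}
   clash {B, ¬B} at an ∃-successor — c ∈ (∀s.B ⊔ A)
2. Hence c : (∀s.B ⊔ A): entailed.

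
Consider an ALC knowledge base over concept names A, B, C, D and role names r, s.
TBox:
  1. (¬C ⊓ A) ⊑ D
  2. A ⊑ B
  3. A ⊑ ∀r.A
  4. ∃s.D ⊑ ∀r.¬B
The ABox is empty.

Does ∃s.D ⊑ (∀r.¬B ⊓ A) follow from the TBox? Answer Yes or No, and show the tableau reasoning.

1. ∃s.D ⊑ (∀r.¬B ⊓ A)  ⇔  (∃s.D ⊓ (∃r.B ⊔ ¬A)) unsat w.r.t. T
   apply at x₀: ∃s.D⊑∀r.¬B
   open: L(x₀) ⊇ {¬A, ∀r.¬B, ∃s.D} (+ ∃-successors)
2. Hence ∃s.D ⊑ (∀r.¬B ⊓ A): not entailed.

No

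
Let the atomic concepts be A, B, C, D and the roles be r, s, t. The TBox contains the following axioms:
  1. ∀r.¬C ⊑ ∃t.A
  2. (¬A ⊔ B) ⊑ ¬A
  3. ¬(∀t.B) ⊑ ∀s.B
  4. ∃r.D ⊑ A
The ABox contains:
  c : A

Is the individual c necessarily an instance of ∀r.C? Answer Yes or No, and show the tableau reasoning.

No

1. c : ∀r.C?  L(c) = {A} ∪ {∃r.¬C}
   open: L(c) ⊇ {A, ¬B, ∀t.B, ∃r.C, ∃r.¬C} (+ ∃-successors) — c ∉ ∀r.C possible
2. Hence c : ∀r.C: not entailed.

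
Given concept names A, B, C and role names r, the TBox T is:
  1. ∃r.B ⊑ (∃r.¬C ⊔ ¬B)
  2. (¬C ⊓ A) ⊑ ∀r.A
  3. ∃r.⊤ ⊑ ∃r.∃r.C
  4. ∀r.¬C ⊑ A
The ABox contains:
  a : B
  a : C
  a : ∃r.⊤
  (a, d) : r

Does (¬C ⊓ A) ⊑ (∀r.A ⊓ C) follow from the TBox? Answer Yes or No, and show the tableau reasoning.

No

1. (¬C ⊓ A) ⊑ (∀r.A ⊓ C)  ⇔  ((¬C ⊓ A) ⊓ (∃r.¬A ⊔ ¬C)) unsat w.r.t. T
   apply at x₀: (¬C ⊓ A)⊑∀r.A
   open: L(x₀) ⊇ {A, ¬C, ∀r.A, ∀r.¬B, ∀r.⊥}
2. Hence (¬C ⊓ A) ⊑ (∀r.A ⊓ C): not entailed.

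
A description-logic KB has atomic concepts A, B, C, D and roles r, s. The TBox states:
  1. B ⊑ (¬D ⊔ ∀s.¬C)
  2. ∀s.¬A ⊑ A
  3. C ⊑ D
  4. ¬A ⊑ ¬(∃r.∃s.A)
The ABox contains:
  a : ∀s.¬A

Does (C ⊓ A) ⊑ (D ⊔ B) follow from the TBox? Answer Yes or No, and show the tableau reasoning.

1. (C ⊓ A) ⊑ (D ⊔ B)  ⇔  ((C ⊓ A) ⊓ (¬D ⊓ ¬B)) unsat w.r.t. T
   all branches close; clash {D, ¬D} at x₀
2. Hence (C ⊓ A) ⊑ (D ⊔ B): entailed.

Yes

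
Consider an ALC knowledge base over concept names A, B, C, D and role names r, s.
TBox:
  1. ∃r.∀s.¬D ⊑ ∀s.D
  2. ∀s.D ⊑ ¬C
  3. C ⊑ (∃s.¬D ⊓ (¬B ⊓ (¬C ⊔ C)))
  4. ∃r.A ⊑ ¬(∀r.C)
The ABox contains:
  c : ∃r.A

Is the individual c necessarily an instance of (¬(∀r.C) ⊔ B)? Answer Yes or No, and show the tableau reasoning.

Yes

1. c : (¬(∀r.C) ⊔ B)?  L(c) = {∃r.A} ∪ {(∀r.C ⊓ ¬B)}
   clash {C, ¬C} at an ∃-successor — c ∈ (¬(∀r.C) ⊔ B)
2. Hence c : (¬(∀r.C) ⊔ B): entailed.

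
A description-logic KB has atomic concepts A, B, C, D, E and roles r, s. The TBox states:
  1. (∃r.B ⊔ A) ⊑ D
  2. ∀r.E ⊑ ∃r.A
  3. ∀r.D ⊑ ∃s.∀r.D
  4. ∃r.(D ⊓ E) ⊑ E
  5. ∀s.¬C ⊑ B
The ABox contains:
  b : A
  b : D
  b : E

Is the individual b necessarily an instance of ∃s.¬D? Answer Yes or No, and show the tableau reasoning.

No

1. b : ∃s.¬D?  L(b) = {A, D, E} ∪ {∀s.D}
   open: L(b) ⊇ {A, D, E, ∀s.D, ∃r.¬D, …} (+ ∃-successors) — b ∉ ∃s.¬D possible
2. Hence b : ∃s.¬D: not entailed.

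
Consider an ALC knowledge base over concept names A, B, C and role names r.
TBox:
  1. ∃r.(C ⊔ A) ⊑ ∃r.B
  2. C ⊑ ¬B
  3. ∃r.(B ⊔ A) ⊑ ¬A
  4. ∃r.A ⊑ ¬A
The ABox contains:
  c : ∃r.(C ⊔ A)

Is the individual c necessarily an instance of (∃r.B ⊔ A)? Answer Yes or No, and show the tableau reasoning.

1. c : (∃r.B ⊔ A)?  L(c) = {∃r.(C ⊔ A)} ∪ {(∀r.¬B ⊓ ¬A)}
   clash {B, ¬B} at an ∃-successor — c ∈ (∃r.B ⊔ A)
2. Hence c : (∃r.B ⊔ A): entailed.

Yes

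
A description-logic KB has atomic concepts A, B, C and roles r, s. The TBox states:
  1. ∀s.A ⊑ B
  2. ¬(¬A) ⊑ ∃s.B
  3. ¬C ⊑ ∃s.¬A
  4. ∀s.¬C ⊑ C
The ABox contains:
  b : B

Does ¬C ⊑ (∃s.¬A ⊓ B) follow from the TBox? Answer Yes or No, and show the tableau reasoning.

No

1. ¬C ⊑ (∃s.¬A ⊓ B)  ⇔  (¬C ⊓ (∀s.A ⊔ ¬B)) unsat w.r.t. T
   apply at x₀: ¬C⊑∃s.¬A
   open: L(x₀) ⊇ {¬A, ¬B, ¬C, ∃s.C, ∃s.¬A} (+ ∃-successors)
2. Hence ¬C ⊑ (∃s.¬A ⊓ B): not entailed.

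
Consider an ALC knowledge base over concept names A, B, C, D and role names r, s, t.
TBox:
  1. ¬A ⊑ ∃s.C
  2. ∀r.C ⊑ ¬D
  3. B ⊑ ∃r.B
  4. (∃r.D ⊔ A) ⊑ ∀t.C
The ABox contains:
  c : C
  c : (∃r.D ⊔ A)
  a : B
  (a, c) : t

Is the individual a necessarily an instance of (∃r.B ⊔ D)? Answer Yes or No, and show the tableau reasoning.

Yes

1. a : (∃r.B ⊔ D)?  L(a) = {B} ∪ {(∀r.¬B ⊓ ¬D)}
   clash {B, ¬B} at an ∃-successor — a ∈ (∃r.B ⊔ D)
2. Hence a : (∃r.B ⊔ D): entailed.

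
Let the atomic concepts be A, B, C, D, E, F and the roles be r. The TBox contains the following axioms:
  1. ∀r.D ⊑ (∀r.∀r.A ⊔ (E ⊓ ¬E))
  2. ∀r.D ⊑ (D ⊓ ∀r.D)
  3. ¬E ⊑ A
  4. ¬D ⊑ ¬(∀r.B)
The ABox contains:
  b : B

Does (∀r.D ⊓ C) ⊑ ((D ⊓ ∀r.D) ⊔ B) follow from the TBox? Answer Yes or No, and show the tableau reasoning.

1. (∀r.D ⊓ C) ⊑ ((D ⊓ ∀r.D) ⊔ B)  ⇔  ((∀r.D ⊓ C) ⊓ ((¬D ⊔ ∃r.¬D) ⊓ ¬B)) unsat w.r.t. T
   all branches close; clash {D, ¬D} at an ∃-successor
2. Hence (∀r.D ⊓ C) ⊑ ((D ⊓ ∀r.D) ⊔ B): entailed.

Yes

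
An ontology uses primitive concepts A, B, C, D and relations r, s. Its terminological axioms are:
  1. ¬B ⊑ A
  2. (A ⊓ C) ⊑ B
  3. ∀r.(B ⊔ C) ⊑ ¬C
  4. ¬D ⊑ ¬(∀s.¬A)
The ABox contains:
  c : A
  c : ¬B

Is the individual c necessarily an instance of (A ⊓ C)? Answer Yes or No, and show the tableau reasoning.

No

1. c : (A ⊓ C)?  L(c) = {A, ¬B} ∪ {(¬A ⊔ ¬C)}
   open: L(c) ⊇ {A, D, ¬B, ¬C} — c ∉ (A ⊓ C) possible
2. Hence c : (A ⊓ C): not entailed.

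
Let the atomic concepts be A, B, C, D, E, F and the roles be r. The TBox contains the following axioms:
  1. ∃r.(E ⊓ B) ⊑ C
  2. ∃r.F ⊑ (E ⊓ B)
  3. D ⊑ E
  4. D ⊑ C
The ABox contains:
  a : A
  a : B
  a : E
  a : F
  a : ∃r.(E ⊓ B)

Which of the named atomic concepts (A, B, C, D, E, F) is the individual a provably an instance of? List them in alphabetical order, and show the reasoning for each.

{A, B, C, E, F}

1. a : A?  L(a) = {A, B, E, F, ∃r.(E ⊓ B)} ∪ {¬A}
   clash {A, ¬A} at a — a ∈ A
2. a : B?  L(a) = {A, B, E, F, ∃r.(E ⊓ B)} ∪ {¬B}
   clash {B, ¬B} at a — a ∈ B
3. a : C?  L(a) = {A, B, E, F, ∃r.(E ⊓ B)} ∪ {¬C}
   clash {C, ¬C} at a — a ∈ C
4. a : D?  L(a) = {A, B, E, F, ∃r.(E ⊓ B)} ∪ {¬D}
   apply at a: ∃r.(E ⊓ B)⊑C
   open: L(a) ⊇ {A, B, C, E, F, …} (+ ∃-successors) — a ∉ D possible
5. a : E?  L(a) = {A, B, E, F, ∃r.(E ⊓ B)} ∪ {¬E}
   clash {E, ¬E} at a — a ∈ E
6. a : F?  L(a) = {A, B, E, F, ∃r.(E ⊓ B)} ∪ {¬F}
   clash {F, ¬F} at a — a ∈ F
7. Entailed for a: {A, B, C, E, F}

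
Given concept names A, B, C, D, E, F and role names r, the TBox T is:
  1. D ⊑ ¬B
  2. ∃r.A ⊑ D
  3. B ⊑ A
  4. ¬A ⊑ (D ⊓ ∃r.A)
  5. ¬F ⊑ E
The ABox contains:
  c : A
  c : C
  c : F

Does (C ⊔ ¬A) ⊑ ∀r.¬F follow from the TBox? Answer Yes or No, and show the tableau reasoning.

No

1. (C ⊔ ¬A) ⊑ ∀r.¬F  ⇔  ((C ⊔ ¬A) ⊓ ∃r.F) unsat w.r.t. T
   open: L(x₀) ⊇ {A, C, F, ¬B, ∀r.¬A, …} (+ ∃-successors)
2. Hence (C ⊔ ¬A) ⊑ ∀r.¬F: not entailed.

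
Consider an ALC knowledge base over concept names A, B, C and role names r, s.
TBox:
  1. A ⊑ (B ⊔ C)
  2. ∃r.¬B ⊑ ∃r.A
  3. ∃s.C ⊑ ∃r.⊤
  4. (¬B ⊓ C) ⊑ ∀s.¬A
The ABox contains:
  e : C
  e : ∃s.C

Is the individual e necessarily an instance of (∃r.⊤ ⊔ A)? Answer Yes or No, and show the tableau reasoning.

1. e : (∃r.⊤ ⊔ A)?  L(e) = {C, ∃s.C} ∪ {(∀r.⊥ ⊓ ¬A)}
   clash ⊥ at an ∃-successor — e ∈ (∃r.⊤ ⊔ A)
2. Hence e : (∃r.⊤ ⊔ A): entailed.

Yes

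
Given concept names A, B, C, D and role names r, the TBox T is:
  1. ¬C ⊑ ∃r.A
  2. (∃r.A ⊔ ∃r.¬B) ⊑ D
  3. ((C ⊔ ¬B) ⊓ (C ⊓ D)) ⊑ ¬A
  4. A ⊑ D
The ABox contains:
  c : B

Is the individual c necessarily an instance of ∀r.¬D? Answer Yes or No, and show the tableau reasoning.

1. c : ∀r.¬D?  L(c) = {B} ∪ {∃r.D}
   open: L(c) ⊇ {B, C, ¬A, ∀r.B, ∀r.¬A, …} (+ ∃-successors) — c ∉ ∀r.¬D possible
2. Hence c : ∀r.¬D: not entailed.

No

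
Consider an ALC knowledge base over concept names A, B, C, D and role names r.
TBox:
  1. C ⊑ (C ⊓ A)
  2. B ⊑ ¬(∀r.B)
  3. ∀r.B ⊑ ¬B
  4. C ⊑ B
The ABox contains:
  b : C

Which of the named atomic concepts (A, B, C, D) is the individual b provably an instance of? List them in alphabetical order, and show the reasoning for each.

1. b : A?  L(b) = {C} ∪ {¬A}
   clash {A, ¬A} at b — b ∈ A
2. b : B?  L(b) = {C} ∪ {¬B}
   clash {B, ¬B} at b — b ∈ B
3. b : C?  L(b) = {C} ∪ {¬C}
   clash {C, ¬C} at b — b ∈ C
4. b : D?  L(b) = {C} ∪ {¬D}
   apply at b: C⊑(C ⊓ A); C⊑B
   open: L(b) ⊇ {A, B, C, ¬D, ∃r.¬B} (+ ∃-successors) — b ∉ D possible
5. Entailed for b: {A, B, C}

{A, B, C}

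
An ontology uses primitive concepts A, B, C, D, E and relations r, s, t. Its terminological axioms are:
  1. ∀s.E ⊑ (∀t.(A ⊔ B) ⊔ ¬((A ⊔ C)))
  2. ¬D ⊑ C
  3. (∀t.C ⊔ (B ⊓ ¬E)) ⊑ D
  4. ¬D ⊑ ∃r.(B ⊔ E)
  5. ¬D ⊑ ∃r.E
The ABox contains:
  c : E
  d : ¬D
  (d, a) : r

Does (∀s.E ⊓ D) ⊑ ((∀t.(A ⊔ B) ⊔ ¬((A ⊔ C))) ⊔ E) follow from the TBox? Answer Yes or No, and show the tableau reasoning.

1. (∀s.E ⊓ D) ⊑ ((∀t.(A ⊔ B) ⊔ ¬((A ⊔ C))) ⊔ E)  ⇔  ((∀s.E ⊓ D) ⊓ ((∃t.(¬A ⊓ ¬B) ⊓ (A ⊔ C)) ⊓ ¬E)) unsat w.r.t. T
   all branches close; clash {C, ¬C} at x₀
2. Hence (∀s.E ⊓ D) ⊑ ((∀t.(A ⊔ B) ⊔ ¬((A ⊔ C))) ⊔ E): entailed.

Yes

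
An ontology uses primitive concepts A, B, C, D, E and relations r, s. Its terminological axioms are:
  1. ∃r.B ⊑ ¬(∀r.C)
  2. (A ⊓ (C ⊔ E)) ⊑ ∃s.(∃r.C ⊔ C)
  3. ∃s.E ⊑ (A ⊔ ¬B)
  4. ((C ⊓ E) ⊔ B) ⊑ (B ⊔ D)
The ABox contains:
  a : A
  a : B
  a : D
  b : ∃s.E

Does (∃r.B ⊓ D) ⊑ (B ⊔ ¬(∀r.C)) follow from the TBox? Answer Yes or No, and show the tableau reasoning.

1. (∃r.B ⊓ D) ⊑ (B ⊔ ¬(∀r.C))  ⇔  ((∃r.B ⊓ D) ⊓ (¬B ⊓ ∀r.C)) unsat w.r.t. T
   all branches close; clash {C, ¬C} at an ∃-successor
2. Hence (∃r.B ⊓ D) ⊑ (B ⊔ ¬(∀r.C)): entailed.

Yes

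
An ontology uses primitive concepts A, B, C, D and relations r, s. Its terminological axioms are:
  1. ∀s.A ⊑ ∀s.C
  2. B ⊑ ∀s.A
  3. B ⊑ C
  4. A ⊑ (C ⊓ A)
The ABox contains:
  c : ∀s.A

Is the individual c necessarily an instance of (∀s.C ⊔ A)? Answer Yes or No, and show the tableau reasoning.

1. c : (∀s.C ⊔ A)?  L(c) = {∀s.A} ∪ {(∃s.¬C ⊓ ¬A)}
   clash {C, ¬C} at an ∃-successor — c ∈ (∀s.C ⊔ A)
2. Hence c : (∀s.C ⊔ A): entailed.

Yes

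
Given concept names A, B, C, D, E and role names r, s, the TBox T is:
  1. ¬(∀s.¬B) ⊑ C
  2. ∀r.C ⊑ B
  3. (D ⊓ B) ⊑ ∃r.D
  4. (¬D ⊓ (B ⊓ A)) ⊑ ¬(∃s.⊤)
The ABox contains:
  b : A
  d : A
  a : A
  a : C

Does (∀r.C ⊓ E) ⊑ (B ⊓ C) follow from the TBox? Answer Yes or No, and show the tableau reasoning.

1. (∀r.C ⊓ E) ⊑ (B ⊓ C)  ⇔  ((∀r.C ⊓ E) ⊓ (¬B ⊔ ¬C)) unsat w.r.t. T
   apply at x₀: ∀r.C⊑B
   open: L(x₀) ⊇ {B, E, ¬A, ¬C, ¬D, …}
2. Hence (∀r.C ⊓ E) ⊑ (B ⊓ C): not entailed.

No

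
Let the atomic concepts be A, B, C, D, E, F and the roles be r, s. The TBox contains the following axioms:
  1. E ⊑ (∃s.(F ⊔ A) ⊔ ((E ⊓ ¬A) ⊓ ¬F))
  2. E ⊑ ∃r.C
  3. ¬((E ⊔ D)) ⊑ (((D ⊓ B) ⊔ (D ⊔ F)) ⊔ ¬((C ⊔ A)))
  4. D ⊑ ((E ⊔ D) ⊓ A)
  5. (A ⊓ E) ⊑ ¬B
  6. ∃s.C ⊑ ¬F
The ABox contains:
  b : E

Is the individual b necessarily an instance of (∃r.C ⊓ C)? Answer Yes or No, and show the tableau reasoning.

No

1. b : (∃r.C ⊓ C)?  L(b) = {E} ∪ {(∀r.¬C ⊔ ¬C)}
   apply at b: E⊑(∃s.(F ⊔ A) ⊔ ((E ⊓ ¬A) ⊓ ¬F)); E⊑∃r.C
   open: L(b) ⊇ {E, ¬A, ¬C, ¬D, ∀s.¬C, …} (+ ∃-successors) — b ∉ (∃r.C ⊓ C) possible
2. Hence b : (∃r.C ⊓ C): not entailed.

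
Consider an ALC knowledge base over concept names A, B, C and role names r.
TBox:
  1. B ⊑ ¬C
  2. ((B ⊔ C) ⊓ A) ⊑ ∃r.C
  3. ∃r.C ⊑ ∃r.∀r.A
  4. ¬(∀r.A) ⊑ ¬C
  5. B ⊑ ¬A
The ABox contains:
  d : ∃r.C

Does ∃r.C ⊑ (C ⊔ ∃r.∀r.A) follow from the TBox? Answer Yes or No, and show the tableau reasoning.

1. ∃r.C ⊑ (C ⊔ ∃r.∀r.A)  ⇔  (∃r.C ⊓ (¬C ⊓ ∀r.∃r.¬A)) unsat w.r.t. T
   all branches close; clash {A, ¬A} at an ∃-successor
2. Hence ∃r.C ⊑ (C ⊔ ∃r.∀r.A): entailed.

Yes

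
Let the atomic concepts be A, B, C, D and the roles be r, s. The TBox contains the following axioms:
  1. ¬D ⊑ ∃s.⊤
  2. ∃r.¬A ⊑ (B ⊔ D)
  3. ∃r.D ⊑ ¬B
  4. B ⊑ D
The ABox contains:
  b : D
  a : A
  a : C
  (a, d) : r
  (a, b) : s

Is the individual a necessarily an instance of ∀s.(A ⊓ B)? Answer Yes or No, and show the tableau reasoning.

No

1. a : ∀s.(A ⊓ B)?  L(a) = {A, C} ∪ {∃s.(¬A ⊔ ¬B)}
   open: L(a) ⊇ {A, C, D, ∀r.A, ∀r.¬D, …} (+ ∃-successors) — a ∉ ∀s.(A ⊓ B) possible
2. Hence a : ∀s.(A ⊓ B): not entailed.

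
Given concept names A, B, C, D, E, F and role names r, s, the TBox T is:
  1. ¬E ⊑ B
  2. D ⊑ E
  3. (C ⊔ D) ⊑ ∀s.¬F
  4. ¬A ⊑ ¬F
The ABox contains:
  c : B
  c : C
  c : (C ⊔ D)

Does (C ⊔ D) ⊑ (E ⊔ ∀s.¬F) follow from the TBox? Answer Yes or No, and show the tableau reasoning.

1. (C ⊔ D) ⊑ (E ⊔ ∀s.¬F)  ⇔  ((C ⊔ D) ⊓ (¬E ⊓ ∃s.F)) unsat w.r.t. T
   all branches close; clash {E, ¬E} at x₀
2. Hence (C ⊔ D) ⊑ (E ⊔ ∀s.¬F): entailed.

Yes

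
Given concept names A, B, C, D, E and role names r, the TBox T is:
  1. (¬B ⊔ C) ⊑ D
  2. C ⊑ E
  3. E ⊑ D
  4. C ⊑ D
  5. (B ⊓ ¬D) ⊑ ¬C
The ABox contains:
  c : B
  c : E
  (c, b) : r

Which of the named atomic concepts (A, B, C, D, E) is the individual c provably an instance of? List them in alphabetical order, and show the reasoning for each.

1. c : A?  L(c) = {B, E} ∪ {¬A}
   apply at c: E⊑D
   open: L(c) ⊇ {B, D, E, ¬A, ¬C} — c ∉ A possible
2. c : B?  L(c) = {B, E} ∪ {¬B}
   clash {B, ¬B} at c — c ∈ B
3. c : C?  L(c) = {B, E} ∪ {¬C}
   apply at c: E⊑D
   open: L(c) ⊇ {B, D, E, ¬C} — c ∉ C possible
4. c : D?  L(c) = {B, E} ∪ {¬D}
   clash {D, ¬D} at c — c ∈ D
5. c : E?  L(c) = {B, E} ∪ {¬E}
   clash {E, ¬E} at c — c ∈ E
6. Entailed for c: {B, D, E}

{B, D, E}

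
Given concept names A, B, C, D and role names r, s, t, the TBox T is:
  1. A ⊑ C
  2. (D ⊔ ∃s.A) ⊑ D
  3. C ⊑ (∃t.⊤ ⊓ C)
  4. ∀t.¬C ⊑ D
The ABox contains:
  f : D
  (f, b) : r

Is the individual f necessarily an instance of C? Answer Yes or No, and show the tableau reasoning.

1. f : C?  L(f) = {D} ∪ {¬C}
   open: L(f) ⊇ {D, ¬A, ¬C} — f ∉ C possible
2. Hence f : C: not entailed.

No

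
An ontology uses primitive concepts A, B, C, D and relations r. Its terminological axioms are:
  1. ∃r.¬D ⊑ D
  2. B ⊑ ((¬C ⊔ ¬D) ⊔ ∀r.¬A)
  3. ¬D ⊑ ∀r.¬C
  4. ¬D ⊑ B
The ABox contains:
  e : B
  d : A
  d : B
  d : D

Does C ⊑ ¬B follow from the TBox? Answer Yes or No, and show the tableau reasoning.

No

1. C ⊑ ¬B  ⇔  (C ⊓ B) unsat w.r.t. T
   apply at x₀: B⊑((¬C ⊔ ¬D) ⊔ ∀r.¬A)
   open: L(x₀) ⊇ {B, C, D, ∀r.D, ∀r.¬A}
2. Hence C ⊑ ¬B: not entailed.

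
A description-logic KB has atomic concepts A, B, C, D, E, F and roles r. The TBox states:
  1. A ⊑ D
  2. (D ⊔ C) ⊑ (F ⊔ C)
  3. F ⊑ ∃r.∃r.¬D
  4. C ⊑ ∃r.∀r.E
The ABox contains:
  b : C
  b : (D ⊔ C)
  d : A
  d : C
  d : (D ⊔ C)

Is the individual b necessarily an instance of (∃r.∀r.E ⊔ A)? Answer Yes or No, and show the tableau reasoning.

1. b : (∃r.∀r.E ⊔ A)?  L(b) = {C, (D ⊔ C)} ∪ {(∀r.∃r.¬E ⊓ ¬A)}
   clash {E, ¬E} at an ∃-successor — b ∈ (∃r.∀r.E ⊔ A)
2. Hence b : (∃r.∀r.E ⊔ A): entailed.

Yes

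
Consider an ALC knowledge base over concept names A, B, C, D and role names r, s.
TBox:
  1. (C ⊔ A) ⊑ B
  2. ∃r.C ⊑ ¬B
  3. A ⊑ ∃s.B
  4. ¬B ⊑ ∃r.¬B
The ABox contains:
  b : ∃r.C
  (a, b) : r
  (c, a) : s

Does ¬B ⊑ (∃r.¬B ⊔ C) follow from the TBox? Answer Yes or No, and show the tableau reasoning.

Yes

1. ¬B ⊑ (∃r.¬B ⊔ C)  ⇔  (¬B ⊓ (∀r.B ⊓ ¬C)) unsat w.r.t. T
   all branches close; clash {B, ¬B} at x₀
2. Hence ¬B ⊑ (∃r.¬B ⊔ C): entailed.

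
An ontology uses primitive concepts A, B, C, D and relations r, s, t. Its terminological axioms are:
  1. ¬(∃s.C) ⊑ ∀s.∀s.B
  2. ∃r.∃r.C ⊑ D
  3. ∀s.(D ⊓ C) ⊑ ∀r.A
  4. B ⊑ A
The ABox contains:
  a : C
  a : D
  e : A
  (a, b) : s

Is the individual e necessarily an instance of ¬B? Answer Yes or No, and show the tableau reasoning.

1. e : ¬B?  L(e) = {A} ∪ {B}
   open: L(e) ⊇ {A, B, ∀r.∀r.¬C, ∃s.(¬D ⊔ ¬C), ∃s.C} (+ ∃-successors) — e ∉ ¬B possible
2. Hence e : ¬B: not entailed.

No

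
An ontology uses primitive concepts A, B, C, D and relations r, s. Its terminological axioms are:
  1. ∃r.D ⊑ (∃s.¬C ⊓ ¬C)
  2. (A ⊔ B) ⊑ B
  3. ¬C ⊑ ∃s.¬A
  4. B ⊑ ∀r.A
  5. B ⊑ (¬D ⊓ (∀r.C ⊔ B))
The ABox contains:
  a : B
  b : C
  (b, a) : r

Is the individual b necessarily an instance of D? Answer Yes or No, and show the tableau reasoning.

No

1. b : D?  L(b) = {C} ∪ {¬D}
   open: L(b) ⊇ {C, ¬A, ¬B, ¬D, ∀r.¬D} — b ∉ D possible
2. Hence b : D: not entailed.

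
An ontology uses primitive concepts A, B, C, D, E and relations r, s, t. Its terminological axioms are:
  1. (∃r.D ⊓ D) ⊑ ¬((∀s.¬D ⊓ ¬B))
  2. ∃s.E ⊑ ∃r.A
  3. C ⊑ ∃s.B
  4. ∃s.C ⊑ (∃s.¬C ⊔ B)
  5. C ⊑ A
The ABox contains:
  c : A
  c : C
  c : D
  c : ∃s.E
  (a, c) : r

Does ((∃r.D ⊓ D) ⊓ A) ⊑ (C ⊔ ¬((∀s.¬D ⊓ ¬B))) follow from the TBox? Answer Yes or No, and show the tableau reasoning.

Yes

1. ((∃r.D ⊓ D) ⊓ A) ⊑ (C ⊔ ¬((∀s.¬D ⊓ ¬B)))  ⇔  (((∃r.D ⊓ D) ⊓ A) ⊓ (¬C ⊓ (∀s.¬D ⊓ ¬B))) unsat w.r.t. T
   all branches close; clash {B, ¬B} at x₀
2. Hence ((∃r.D ⊓ D) ⊓ A) ⊑ (C ⊔ ¬((∀s.¬D ⊓ ¬B))): entailed.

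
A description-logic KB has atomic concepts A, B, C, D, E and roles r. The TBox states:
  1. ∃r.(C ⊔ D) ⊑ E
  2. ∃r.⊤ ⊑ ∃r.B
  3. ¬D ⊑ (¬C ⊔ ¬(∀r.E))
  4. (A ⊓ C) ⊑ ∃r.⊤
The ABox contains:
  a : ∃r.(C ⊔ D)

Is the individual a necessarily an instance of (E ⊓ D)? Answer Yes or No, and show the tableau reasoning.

1. a : (E ⊓ D)?  L(a) = {∃r.(C ⊔ D)} ∪ {(¬E ⊔ ¬D)}
   apply at a: ∃r.(C ⊔ D)⊑E
   open: L(a) ⊇ {E, ¬A, ¬C, ¬D, ∃r.(C ⊔ D), …} (+ ∃-successors) — a ∉ (E ⊓ D) possible
2. Hence a : (E ⊓ D): not entailed.

No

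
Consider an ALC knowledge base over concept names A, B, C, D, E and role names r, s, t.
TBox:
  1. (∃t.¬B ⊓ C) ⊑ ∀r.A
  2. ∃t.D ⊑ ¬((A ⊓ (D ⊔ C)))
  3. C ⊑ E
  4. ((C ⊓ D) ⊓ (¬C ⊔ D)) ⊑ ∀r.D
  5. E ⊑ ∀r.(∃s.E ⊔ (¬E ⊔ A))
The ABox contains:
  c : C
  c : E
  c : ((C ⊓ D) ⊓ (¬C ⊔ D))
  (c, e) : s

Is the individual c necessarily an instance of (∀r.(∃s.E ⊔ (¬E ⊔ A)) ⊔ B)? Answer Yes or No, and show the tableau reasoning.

Yes

1. c : (∀r.(∃s.E ⊔ (¬E ⊔ A)) ⊔ B)?  L(c) = {C, E, ((C ⊓ D) ⊓ (¬C ⊔ D))} ∪ {(∃r.(∀s.¬E ⊓ (E ⊓ ¬A)) ⊓ ¬B)}
   clash {C, ¬C} at c — c ∈ (∀r.(∃s.E ⊔ (¬E ⊔ A)) ⊔ B)
2. Hence c : (∀r.(∃s.E ⊔ (¬E ⊔ A)) ⊔ B): entailed.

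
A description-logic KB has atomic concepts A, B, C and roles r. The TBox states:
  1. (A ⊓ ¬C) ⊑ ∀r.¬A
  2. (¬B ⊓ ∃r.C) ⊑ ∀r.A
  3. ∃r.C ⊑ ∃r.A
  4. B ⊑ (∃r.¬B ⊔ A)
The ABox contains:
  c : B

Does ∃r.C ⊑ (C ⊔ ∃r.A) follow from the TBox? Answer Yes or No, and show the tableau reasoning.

Yes

1. ∃r.C ⊑ (C ⊔ ∃r.A)  ⇔  (∃r.C ⊓ (¬C ⊓ ∀r.¬A)) unsat w.r.t. T
   all branches close; clash {A, ¬A} at an ∃-successor
2. Hence ∃r.C ⊑ (C ⊔ ∃r.A): entailed.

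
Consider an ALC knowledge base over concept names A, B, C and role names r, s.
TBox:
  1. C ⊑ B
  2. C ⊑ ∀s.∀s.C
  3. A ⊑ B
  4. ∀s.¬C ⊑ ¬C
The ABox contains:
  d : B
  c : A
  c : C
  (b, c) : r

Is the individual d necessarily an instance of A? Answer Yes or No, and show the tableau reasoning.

No

1. d : A?  L(d) = {B} ∪ {¬A}
   open: L(d) ⊇ {B, ¬A, ¬C, ∃s.C} (+ ∃-successors) — d ∉ A possible
2. Hence d : A: not entailed.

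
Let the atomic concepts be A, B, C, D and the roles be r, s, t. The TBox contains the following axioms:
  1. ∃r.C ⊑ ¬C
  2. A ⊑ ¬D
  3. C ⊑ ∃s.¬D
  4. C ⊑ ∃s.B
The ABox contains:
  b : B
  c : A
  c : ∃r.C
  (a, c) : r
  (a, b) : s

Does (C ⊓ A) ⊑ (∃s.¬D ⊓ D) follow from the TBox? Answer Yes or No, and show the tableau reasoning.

1. (C ⊓ A) ⊑ (∃s.¬D ⊓ D)  ⇔  ((C ⊓ A) ⊓ (∀s.D ⊔ ¬D)) unsat w.r.t. T
   apply at x₀: A⊑¬D; C⊑∃s.¬D; C⊑∃s.B
   open: L(x₀) ⊇ {A, C, ¬D, ∀r.¬C, ∃s.B, …} (+ ∃-successors)
2. Hence (C ⊓ A) ⊑ (∃s.¬D ⊓ D): not entailed.

No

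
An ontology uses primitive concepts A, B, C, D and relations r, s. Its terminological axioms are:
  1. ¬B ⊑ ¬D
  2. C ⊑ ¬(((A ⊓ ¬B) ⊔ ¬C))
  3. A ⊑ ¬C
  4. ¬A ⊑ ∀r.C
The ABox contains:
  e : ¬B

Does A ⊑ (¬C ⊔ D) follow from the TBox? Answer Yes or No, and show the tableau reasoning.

1. A ⊑ (¬C ⊔ D)  ⇔  (A ⊓ (C ⊓ ¬D)) unsat w.r.t. T
   all branches close; clash {C, ¬C} at x₀
2. Hence A ⊑ (¬C ⊔ D): entailed.

Yes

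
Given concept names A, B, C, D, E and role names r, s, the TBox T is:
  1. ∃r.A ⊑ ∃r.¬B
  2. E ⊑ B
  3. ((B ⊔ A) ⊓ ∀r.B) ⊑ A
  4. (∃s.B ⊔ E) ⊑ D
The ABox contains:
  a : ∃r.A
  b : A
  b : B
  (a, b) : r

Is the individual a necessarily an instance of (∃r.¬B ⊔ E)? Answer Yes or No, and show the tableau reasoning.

Yes

1. a : (∃r.¬B ⊔ E)?  L(a) = {∃r.A} ∪ {(∀r.B ⊓ ¬E)}
   clash {B, ¬B} at an ∃-successor — a ∈ (∃r.¬B ⊔ E)
2. Hence a : (∃r.¬B ⊔ E): entailed.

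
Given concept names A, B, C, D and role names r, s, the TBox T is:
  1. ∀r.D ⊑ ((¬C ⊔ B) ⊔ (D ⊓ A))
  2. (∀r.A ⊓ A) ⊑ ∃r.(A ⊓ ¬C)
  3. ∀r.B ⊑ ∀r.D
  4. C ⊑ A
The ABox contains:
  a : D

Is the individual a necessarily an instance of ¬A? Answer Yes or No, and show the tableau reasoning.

1. a : ¬A?  L(a) = {D} ∪ {A}
   open: L(a) ⊇ {A, D, ∃r.¬A, ∃r.¬B, ∃r.¬D} (+ ∃-successors) — a ∉ ¬A possible
2. Hence a : ¬A: not entailed.

No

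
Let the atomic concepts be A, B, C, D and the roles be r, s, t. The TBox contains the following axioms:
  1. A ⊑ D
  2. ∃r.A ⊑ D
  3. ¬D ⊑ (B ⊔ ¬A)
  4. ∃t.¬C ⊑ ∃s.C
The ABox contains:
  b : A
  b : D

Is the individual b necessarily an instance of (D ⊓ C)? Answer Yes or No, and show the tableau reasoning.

1. b : (D ⊓ C)?  L(b) = {A, D} ∪ {(¬D ⊔ ¬C)}
   open: L(b) ⊇ {A, D, ¬C, ∀t.C} — b ∉ (D ⊓ C) possible
2. Hence b : (D ⊓ C): not entailed.

No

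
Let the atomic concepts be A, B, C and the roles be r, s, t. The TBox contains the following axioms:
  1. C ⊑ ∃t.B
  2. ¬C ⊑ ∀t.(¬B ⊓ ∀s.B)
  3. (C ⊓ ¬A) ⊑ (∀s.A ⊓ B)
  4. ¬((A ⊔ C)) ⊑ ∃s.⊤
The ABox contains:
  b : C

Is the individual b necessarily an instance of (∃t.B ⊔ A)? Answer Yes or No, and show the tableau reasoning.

Yes

1. b : (∃t.B ⊔ A)?  L(b) = {C} ∪ {(∀t.¬B ⊓ ¬A)}
   clash {B, ¬B} at an ∃-successor — b ∈ (∃t.B ⊔ A)
2. Hence b : (∃t.B ⊔ A): entailed.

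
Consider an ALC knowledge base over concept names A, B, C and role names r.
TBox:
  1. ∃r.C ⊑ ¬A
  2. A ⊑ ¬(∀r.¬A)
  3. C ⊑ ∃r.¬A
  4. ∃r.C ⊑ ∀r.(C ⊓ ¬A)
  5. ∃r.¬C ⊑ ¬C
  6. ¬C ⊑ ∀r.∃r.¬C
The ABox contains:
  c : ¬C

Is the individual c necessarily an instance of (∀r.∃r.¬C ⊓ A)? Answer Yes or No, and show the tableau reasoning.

1. c : (∀r.∃r.¬C ⊓ A)?  L(c) = {¬C} ∪ {(∃r.∀r.C ⊔ ¬A)}
   apply at c: ¬C⊑∀r.∃r.¬C
   open: L(c) ⊇ {¬A, ¬C, ∀r.¬C, ∀r.∃r.¬C} — c ∉ (∀r.∃r.¬C ⊓ A) possible
2. Hence c : (∀r.∃r.¬C ⊓ A): not entailed.

No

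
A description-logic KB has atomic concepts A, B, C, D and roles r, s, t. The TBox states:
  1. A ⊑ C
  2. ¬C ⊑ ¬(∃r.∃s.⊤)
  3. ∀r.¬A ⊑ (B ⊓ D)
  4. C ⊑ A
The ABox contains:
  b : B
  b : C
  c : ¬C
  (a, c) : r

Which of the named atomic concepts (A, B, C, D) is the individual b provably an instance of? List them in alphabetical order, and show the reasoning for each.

{A, B, C}

1. b : A?  L(b) = {B, C} ∪ {¬A}
   clash {A, ¬A} at b — b ∈ A
2. b : B?  L(b) = {B, C} ∪ {¬B}
   clash {B, ¬B} at b — b ∈ B
3. b : C?  L(b) = {B, C} ∪ {¬C}
   clash {C, ¬C} at b — b ∈ C
4. b : D?  L(b) = {B, C} ∪ {¬D}
   apply at b: C⊑A
   open: L(b) ⊇ {A, B, C, ¬D, ∃r.A} (+ ∃-successors) — b ∉ D possible
5. Entailed for b: {A, B, C}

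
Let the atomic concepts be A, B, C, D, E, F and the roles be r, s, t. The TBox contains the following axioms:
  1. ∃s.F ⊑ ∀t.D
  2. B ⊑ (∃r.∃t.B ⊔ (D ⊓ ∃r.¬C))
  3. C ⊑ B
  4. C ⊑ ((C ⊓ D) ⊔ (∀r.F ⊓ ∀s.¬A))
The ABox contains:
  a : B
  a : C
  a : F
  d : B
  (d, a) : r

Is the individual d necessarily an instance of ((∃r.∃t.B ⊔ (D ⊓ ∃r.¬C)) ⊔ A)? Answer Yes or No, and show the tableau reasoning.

1. d : ((∃r.∃t.B ⊔ (D ⊓ ∃r.¬C)) ⊔ A)?  L(d) = {B} ∪ {((∀r.∀t.¬B ⊓ (¬D ⊔ ∀r.C)) ⊓ ¬A)}
   clash {C, ¬C} at an ∃-successor — d ∈ ((∃r.∃t.B ⊔ (D ⊓ ∃r.¬C)) ⊔ A)
2. Hence d : ((∃r.∃t.B ⊔ (D ⊓ ∃r.¬C)) ⊔ A): entailed.

Yes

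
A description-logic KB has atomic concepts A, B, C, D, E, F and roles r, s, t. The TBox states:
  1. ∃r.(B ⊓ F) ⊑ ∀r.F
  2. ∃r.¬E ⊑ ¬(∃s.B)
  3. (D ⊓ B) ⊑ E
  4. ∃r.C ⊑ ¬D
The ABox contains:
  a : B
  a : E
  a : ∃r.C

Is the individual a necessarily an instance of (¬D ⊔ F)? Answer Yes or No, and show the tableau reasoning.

1. a : (¬D ⊔ F)?  L(a) = {B, E, ∃r.C} ∪ {(D ⊓ ¬F)}
   clash {D, ¬D} at a — a ∈ (¬D ⊔ F)
2. Hence a : (¬D ⊔ F): entailed.

Yes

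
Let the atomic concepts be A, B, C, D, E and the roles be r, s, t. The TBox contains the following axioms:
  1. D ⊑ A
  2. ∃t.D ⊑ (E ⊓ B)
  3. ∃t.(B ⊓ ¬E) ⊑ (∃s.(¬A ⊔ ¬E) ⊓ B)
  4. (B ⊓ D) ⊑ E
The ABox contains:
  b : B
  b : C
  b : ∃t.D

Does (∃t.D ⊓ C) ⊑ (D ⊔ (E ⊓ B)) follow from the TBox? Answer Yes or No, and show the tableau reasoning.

Yes

1. (∃t.D ⊓ C) ⊑ (D ⊔ (E ⊓ B))  ⇔  ((∃t.D ⊓ C) ⊓ (¬D ⊓ (¬E ⊔ ¬B))) unsat w.r.t. T
   all branches close; clash {B, ¬B} at x₀
2. Hence (∃t.D ⊓ C) ⊑ (D ⊔ (E ⊓ B)): entailed.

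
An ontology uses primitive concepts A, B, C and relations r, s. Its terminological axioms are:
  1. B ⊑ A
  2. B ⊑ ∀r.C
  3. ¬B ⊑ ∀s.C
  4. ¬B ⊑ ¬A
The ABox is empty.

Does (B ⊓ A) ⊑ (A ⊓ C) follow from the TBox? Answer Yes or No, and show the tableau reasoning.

1. (B ⊓ A) ⊑ (A ⊓ C)  ⇔  ((B ⊓ A) ⊓ (¬A ⊔ ¬C)) unsat w.r.t. T
   apply at x₀: B⊑∀r.C
   open: L(x₀) ⊇ {A, B, ¬C, ∀r.C}
2. Hence (B ⊓ A) ⊑ (A ⊓ C): not entailed.

No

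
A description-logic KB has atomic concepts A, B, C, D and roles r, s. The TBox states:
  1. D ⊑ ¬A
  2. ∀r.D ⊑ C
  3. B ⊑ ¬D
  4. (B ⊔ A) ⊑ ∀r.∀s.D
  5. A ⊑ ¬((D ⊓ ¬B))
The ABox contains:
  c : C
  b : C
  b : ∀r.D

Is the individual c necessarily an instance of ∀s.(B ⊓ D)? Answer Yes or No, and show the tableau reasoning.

No

1. c : ∀s.(B ⊓ D)?  L(c) = {C} ∪ {∃s.(¬B ⊔ ¬D)}
   open: L(c) ⊇ {C, ¬A, ¬B, ¬D, ∃s.(¬B ⊔ ¬D)} (+ ∃-successors) — c ∉ ∀s.(B ⊓ D) possible
2. Hence c : ∀s.(B ⊓ D): not entailed.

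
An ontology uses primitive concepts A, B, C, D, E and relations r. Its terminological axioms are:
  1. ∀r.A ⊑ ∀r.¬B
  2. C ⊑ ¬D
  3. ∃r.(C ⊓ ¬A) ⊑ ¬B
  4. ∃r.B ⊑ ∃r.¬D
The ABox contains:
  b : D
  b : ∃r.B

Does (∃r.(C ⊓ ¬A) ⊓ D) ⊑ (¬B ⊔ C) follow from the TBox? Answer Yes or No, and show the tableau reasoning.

1. (∃r.(C ⊓ ¬A) ⊓ D) ⊑ (¬B ⊔ C)  ⇔  ((∃r.(C ⊓ ¬A) ⊓ D) ⊓ (B ⊓ ¬C)) unsat w.r.t. T
   all branches close; clash {B, ¬B} at x₀
2. Hence (∃r.(C ⊓ ¬A) ⊓ D) ⊑ (¬B ⊔ C): entailed.

Yes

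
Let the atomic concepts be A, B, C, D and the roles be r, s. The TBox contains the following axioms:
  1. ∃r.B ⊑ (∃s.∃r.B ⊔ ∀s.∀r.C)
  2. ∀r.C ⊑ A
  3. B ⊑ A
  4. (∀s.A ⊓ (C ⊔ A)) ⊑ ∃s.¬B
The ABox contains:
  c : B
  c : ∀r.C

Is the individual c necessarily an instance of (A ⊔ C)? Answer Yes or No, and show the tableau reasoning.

Yes

1. c : (A ⊔ C)?  L(c) = {B, ∀r.C} ∪ {(¬A ⊓ ¬C)}
   clash {A, ¬A} at c — c ∈ (A ⊔ C)
2. Hence c : (A ⊔ C): entailed.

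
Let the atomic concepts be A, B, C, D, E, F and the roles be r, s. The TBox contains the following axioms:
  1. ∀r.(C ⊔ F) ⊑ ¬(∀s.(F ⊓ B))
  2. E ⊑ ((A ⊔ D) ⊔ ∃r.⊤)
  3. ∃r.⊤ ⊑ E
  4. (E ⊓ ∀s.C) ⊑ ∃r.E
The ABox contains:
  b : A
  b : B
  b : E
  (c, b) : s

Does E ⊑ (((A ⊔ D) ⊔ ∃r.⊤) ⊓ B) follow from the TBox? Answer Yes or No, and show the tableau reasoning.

1. E ⊑ (((A ⊔ D) ⊔ ∃r.⊤) ⊓ B)  ⇔  (E ⊓ (((¬A ⊓ ¬D) ⊓ ∀r.⊥) ⊔ ¬B)) unsat w.r.t. T
   apply at x₀: E⊑((A ⊔ D) ⊔ ∃r.⊤)
   open: L(x₀) ⊇ {A, E, ¬B, ∃r.(¬C ⊓ ¬F), ∃s.¬C} (+ ∃-successors)
2. Hence E ⊑ (((A ⊔ D) ⊔ ∃r.⊤) ⊓ B): not entailed.

No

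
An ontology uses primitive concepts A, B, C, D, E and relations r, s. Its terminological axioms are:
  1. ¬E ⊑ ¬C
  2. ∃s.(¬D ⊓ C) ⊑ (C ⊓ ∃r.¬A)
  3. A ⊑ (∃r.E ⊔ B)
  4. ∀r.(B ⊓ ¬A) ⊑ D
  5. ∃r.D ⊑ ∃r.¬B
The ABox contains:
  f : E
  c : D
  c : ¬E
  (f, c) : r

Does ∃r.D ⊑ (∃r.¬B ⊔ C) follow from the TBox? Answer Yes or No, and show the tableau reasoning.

1. ∃r.D ⊑ (∃r.¬B ⊔ C)  ⇔  (∃r.D ⊓ (∀r.B ⊓ ¬C)) unsat w.r.t. T
   all branches close; clash {C, ¬C} at x₀
2. Hence ∃r.D ⊑ (∃r.¬B ⊔ C): entailed.

Yes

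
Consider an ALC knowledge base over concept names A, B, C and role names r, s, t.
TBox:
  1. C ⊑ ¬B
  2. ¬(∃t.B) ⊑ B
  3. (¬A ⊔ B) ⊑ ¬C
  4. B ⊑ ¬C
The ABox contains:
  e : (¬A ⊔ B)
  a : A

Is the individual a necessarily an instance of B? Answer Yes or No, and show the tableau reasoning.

No

1. a : B?  L(a) = {A} ∪ {¬B}
   open: L(a) ⊇ {A, ¬B, ∃t.B} (+ ∃-successors) — a ∉ B possible
2. Hence a : B: not entailed.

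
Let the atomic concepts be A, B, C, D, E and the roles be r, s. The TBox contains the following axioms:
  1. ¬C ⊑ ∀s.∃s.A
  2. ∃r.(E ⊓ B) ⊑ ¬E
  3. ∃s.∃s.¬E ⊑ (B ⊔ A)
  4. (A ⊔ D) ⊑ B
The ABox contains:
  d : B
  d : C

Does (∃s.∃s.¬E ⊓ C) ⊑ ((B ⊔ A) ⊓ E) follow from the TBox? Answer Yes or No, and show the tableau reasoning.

1. (∃s.∃s.¬E ⊓ C) ⊑ ((B ⊔ A) ⊓ E)  ⇔  ((∃s.∃s.¬E ⊓ C) ⊓ ((¬B ⊓ ¬A) ⊔ ¬E)) unsat w.r.t. T
   apply at x₀: ∃s.∃s.¬E⊑(B ⊔ A)
   open: L(x₀) ⊇ {B, C, ¬A, ¬D, ¬E, …} (+ ∃-successors)
2. Hence (∃s.∃s.¬E ⊓ C) ⊑ ((B ⊔ A) ⊓ E): not entailed.

No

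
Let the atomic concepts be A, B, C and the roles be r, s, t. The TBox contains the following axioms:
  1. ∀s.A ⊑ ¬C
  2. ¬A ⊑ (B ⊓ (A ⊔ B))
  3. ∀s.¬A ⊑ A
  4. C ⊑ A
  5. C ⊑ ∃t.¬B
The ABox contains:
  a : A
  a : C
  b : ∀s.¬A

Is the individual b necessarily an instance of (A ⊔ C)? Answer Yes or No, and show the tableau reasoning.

1. b : (A ⊔ C)?  L(b) = {∀s.¬A} ∪ {(¬A ⊓ ¬C)}
   clash {A, ¬A} at b — b ∈ (A ⊔ C)
2. Hence b : (A ⊔ C): entailed.

Yes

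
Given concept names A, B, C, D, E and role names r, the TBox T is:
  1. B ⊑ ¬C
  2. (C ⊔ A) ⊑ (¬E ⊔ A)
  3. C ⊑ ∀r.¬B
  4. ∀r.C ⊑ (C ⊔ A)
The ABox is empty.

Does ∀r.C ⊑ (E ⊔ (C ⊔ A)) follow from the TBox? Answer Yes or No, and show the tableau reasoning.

Yes

1. ∀r.C ⊑ (E ⊔ (C ⊔ A))  ⇔  (∀r.C ⊓ (¬E ⊓ (¬C ⊓ ¬A))) unsat w.r.t. T
   all branches close; clash {A, ¬A} at x₀
2. Hence ∀r.C ⊑ (E ⊔ (C ⊔ A)): entailed.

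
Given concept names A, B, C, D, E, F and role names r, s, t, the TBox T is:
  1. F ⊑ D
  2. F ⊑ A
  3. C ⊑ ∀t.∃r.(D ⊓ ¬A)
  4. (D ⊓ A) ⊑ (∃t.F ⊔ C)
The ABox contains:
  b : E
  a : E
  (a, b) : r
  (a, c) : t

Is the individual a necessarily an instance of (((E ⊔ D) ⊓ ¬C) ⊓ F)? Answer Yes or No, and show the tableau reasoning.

1. a : (((E ⊔ D) ⊓ ¬C) ⊓ F)?  L(a) = {E} ∪ {(((¬E ⊓ ¬D) ⊔ C) ⊔ ¬F)}
   open: L(a) ⊇ {E, ¬C, ¬D, ¬F} — a ∉ (((E ⊔ D) ⊓ ¬C) ⊓ F) possible
2. Hence a : (((E ⊔ D) ⊓ ¬C) ⊓ F): not entailed.

No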